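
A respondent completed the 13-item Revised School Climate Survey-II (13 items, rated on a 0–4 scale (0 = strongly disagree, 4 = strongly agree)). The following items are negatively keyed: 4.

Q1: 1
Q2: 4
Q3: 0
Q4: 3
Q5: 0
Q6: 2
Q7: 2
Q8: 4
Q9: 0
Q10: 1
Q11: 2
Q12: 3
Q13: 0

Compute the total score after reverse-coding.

20

Reverse-coded items (on a 0–4 scale, reversed = 4 − raw):
  item 4: 4 − 3 = 1
After reverse-coding: 1, 4, 0, 1, 0, 2, 2, 4, 0, 1, 2, 3, 0
Total = 1 + 4 + 0 + 1 + 0 + 2 + 2 + 4 + 0 + 1 + 2 + 3 + 0 = 20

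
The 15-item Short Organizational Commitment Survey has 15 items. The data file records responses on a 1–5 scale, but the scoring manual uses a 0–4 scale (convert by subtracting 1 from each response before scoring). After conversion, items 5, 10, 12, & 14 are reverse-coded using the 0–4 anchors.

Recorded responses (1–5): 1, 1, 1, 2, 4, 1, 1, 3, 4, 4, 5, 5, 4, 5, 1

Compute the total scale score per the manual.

Convert to 0–4: 0, 0, 0, 1, 3, 0, 0, 2, 3, 3, 4, 4, 3, 4, 0
Reverse-coded (reverse-coded value = 4 − response):
  item 5: 4 − 3 = 1
  item 10: 4 − 3 = 1
  item 12: 4 − 4 = 0
  item 14: 4 − 4 = 0
Scored: 0, 0, 0, 1, 1, 0, 0, 2, 3, 1, 4, 0, 3, 0, 0
Total = 15

15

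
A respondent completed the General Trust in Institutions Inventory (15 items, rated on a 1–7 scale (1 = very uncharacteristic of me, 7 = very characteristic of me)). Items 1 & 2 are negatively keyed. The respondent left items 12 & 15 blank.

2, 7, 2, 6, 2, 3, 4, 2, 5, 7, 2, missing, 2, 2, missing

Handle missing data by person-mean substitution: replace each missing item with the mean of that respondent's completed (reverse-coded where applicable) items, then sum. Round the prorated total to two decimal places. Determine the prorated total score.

50.77

Reverse-coded (reverse-coded value = 8 − response):
  item 1: 8 − 2 = 6
  item 2: 8 − 7 = 1
Completed scored items (13 of 15): 6, 1, 2, 6, 2, 3, 4, 2, 5, 7, 2, 2, 2; sum = 44.
Person mean = 44 / 13 ≈ 3.3846
Prorated total = (44 / 13) × 15 = 50.77 (to 2 dp)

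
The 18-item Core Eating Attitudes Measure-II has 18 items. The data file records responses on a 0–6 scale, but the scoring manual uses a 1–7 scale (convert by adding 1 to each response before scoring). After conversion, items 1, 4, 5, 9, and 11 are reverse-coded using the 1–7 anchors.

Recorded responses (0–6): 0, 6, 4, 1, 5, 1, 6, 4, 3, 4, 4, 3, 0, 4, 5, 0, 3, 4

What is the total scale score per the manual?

Convert to 1–7: 1, 7, 5, 2, 6, 2, 7, 5, 4, 5, 5, 4, 1, 5, 6, 1, 4, 5
Reverse-coded (on a 1–7 scale, reversed = 8 − raw):
  item 1: 8 − 1 = 7
  item 4: 8 − 2 = 6
  item 5: 8 − 6 = 2
  item 9: 8 − 4 = 4
  item 11: 8 − 5 = 3
Scored: 7, 7, 5, 6, 2, 2, 7, 5, 4, 5, 3, 4, 1, 5, 6, 1, 4, 5
Total = 79

79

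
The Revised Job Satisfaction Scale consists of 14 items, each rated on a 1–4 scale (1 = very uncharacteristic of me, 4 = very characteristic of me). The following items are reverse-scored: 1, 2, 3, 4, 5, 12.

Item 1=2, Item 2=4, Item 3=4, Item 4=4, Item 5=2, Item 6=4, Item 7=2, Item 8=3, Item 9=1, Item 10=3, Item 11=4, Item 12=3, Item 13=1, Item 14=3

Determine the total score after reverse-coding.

Reverse-scored items use 5 − raw:
  item 1: 5 − 2 = 3
  item 2: 5 − 4 = 1
  item 3: 5 − 4 = 1
  item 4: 5 − 4 = 1
  item 5: 5 − 2 = 3
  item 12: 5 − 3 = 2
Scored responses: 3, 1, 1, 1, 3, 4, 2, 3, 1, 3, 4, 2, 1, 3
Total = 3 + 1 + 1 + 1 + 3 + 4 + 2 + 3 + 1 + 3 + 4 + 2 + 1 + 3 = 32

32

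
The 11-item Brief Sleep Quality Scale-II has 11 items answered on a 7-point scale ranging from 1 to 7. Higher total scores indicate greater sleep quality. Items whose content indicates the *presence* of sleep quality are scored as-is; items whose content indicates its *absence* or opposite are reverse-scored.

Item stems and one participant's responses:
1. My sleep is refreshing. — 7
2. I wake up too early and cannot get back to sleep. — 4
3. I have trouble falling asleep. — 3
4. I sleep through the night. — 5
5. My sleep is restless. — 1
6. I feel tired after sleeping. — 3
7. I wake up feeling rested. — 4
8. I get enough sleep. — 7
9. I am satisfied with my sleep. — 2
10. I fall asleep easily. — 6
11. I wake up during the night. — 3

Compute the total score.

57

Items 2, 3, 5, 6, 11 describe the absence/opposite of sleep quality → reverse-score.
reversed = (1+7) − raw = 8 − raw.
  item 1: 7
  item 2: 8 − 4 = 4
  item 3: 8 − 3 = 5
  item 4: 5
  item 5: 8 − 1 = 7
  item 6: 8 − 3 = 5
  item 7: 4
  item 8: 7
  item 9: 2
  item 10: 6
  item 11: 8 − 3 = 5
Total = 7 + 4 + 5 + 5 + 7 + 5 + 4 + 7 + 2 + 6 + 5 = 57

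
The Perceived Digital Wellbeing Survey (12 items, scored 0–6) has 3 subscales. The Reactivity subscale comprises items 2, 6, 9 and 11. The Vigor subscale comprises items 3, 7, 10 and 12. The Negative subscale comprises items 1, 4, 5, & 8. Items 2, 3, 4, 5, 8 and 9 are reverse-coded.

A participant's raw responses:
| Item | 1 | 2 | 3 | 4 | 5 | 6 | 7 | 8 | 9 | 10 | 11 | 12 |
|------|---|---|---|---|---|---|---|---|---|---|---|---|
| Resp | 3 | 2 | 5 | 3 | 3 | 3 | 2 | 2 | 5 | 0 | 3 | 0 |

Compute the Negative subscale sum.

13

Negative items: 1, 4, 5, 8.
Of these, items 4, 5 and 8 are reverse-coded; on a 0–6 scale, reversed = 6 − raw.
  item 1: 3
  item 4: 6 − 3 = 3
  item 5: 6 − 3 = 3
  item 8: 6 − 2 = 4
Sum = 3 + 3 + 3 + 4 = 13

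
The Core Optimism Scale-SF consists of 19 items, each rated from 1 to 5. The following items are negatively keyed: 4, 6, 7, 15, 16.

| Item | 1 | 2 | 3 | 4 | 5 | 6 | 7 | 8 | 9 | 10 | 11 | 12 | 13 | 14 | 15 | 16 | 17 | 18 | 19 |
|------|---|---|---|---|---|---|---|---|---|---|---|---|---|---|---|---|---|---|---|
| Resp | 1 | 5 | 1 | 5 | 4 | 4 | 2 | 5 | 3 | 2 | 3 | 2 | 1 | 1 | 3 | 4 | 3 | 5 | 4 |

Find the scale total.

Reversing items 4, 6, 7, 15, and 16 with 6 − raw:
Total = 1 + 5 + 1 + (6−5) + 4 + (6−4) + (6−2) + 5 + 3 + 2 + 3 + 2 + 1 + 1 + (6−3) + (6−4) + 3 + 5 + 4
      = 1 + 5 + 1 + 1 + 4 + 2 + 4 + 5 + 3 + 2 + 3 + 2 + 1 + 1 + 3 + 2 + 3 + 5 + 4 = 52

52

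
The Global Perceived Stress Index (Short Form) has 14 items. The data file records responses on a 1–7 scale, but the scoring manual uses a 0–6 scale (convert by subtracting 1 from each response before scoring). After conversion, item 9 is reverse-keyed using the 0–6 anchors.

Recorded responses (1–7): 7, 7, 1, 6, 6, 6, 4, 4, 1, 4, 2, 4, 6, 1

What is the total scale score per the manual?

51

Convert to 0–6: 6, 6, 0, 5, 5, 5, 3, 3, 0, 3, 1, 3, 5, 0
Reverse-coded (reversed = (0+6) − raw = 6 − raw):
  item 9: 6 − 0 = 6
Scored: 6, 6, 0, 5, 5, 5, 3, 3, 6, 3, 1, 3, 5, 0
Total = 51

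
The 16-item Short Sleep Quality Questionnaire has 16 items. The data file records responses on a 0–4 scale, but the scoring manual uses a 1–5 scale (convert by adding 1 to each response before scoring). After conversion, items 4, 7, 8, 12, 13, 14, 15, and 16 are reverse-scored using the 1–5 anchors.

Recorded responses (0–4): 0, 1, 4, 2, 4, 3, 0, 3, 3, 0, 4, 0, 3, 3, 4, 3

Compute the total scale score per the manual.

49

Convert to 1–5: 1, 2, 5, 3, 5, 4, 1, 4, 4, 1, 5, 1, 4, 4, 5, 4
Reverse-coded (on a 1–5 scale, reversed = 6 − raw):
  item 4: 6 − 3 = 3
  item 7: 6 − 1 = 5
  item 8: 6 − 4 = 2
  item 12: 6 − 1 = 5
  item 13: 6 − 4 = 2
  item 14: 6 − 4 = 2
  item 15: 6 − 5 = 1
  item 16: 6 − 4 = 2
Scored: 1, 2, 5, 3, 5, 4, 5, 2, 4, 1, 5, 5, 2, 2, 1, 2
Total = 49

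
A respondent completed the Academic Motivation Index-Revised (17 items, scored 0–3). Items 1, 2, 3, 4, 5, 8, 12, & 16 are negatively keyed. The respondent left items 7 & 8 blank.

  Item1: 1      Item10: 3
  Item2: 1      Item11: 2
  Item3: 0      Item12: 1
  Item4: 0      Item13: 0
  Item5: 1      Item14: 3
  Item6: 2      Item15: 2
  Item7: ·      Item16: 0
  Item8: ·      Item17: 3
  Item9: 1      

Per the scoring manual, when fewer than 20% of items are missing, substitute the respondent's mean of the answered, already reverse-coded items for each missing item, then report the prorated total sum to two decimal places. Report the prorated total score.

37.40

Reverse-coded (reverse-coded value = 3 − response):
  item 1: 3 − 1 = 2
  item 2: 3 − 1 = 2
  item 3: 3 − 0 = 3
  item 4: 3 − 0 = 3
  item 5: 3 − 1 = 2
  item 12: 3 − 1 = 2
  item 16: 3 − 0 = 3
Completed scored items (15 of 17): 2, 2, 3, 3, 2, 2, 1, 3, 2, 2, 0, 3, 2, 3, 3; sum = 33.
Person mean = 33 / 15 ≈ 2.2000
Prorated total = (33 / 15) × 17 = 37.40 (to 2 dp)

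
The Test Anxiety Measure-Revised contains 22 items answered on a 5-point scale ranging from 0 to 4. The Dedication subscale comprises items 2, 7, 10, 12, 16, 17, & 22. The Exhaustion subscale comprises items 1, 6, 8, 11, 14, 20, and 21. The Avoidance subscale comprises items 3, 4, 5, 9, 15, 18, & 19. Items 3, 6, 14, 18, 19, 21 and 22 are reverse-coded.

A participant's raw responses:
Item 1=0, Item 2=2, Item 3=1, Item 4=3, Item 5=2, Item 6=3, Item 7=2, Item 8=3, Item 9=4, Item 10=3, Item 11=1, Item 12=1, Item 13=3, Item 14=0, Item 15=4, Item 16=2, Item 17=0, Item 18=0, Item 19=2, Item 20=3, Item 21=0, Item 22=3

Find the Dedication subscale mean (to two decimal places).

Dedication items: 2, 7, 10, 12, 16, 17, 22.
Of these, item 22 is reverse-coded; reversed = (0+4) − raw = 4 − raw.
  item 2: 2
  item 7: 2
  item 10: 3
  item 12: 1
  item 16: 2
  item 17: 0
  item 22: 4 − 3 = 1
Sum = 2 + 2 + 3 + 1 + 2 + 0 + 1 = 11
Mean = 11 / 7 = 1.57

1.57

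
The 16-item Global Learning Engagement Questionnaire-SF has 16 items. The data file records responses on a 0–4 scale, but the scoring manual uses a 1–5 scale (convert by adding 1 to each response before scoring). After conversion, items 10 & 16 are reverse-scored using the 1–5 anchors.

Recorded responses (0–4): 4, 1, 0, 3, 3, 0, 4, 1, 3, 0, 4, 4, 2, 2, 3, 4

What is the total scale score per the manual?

Convert to 1–5: 5, 2, 1, 4, 4, 1, 5, 2, 4, 1, 5, 5, 3, 3, 4, 5
Reverse-coded (on a 1–5 scale, reversed = 6 − raw):
  item 10: 6 − 1 = 5
  item 16: 6 − 5 = 1
Scored: 5, 2, 1, 4, 4, 1, 5, 2, 4, 5, 5, 5, 3, 3, 4, 1
Total = 54

54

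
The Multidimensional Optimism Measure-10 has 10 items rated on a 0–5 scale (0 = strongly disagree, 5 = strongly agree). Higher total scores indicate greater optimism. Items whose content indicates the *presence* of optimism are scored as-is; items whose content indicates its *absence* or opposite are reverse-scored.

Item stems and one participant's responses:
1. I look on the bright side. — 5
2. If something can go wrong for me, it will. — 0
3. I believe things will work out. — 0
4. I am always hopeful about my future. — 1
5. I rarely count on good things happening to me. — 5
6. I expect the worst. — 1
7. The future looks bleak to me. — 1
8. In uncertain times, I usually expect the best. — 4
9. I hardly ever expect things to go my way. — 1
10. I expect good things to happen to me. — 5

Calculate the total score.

Items 2, 5, 6, 7, 9 describe the absence/opposite of optimism → reverse-score.
reversed = (0+5) − raw = 5 − raw.
  item 1: 5
  item 2: 5 − 0 = 5
  item 3: 0
  item 4: 1
  item 5: 5 − 5 = 0
  item 6: 5 − 1 = 4
  item 7: 5 − 1 = 4
  item 8: 4
  item 9: 5 − 1 = 4
  item 10: 5
Total = 5 + 5 + 0 + 1 + 0 + 4 + 4 + 4 + 4 + 5 = 32

32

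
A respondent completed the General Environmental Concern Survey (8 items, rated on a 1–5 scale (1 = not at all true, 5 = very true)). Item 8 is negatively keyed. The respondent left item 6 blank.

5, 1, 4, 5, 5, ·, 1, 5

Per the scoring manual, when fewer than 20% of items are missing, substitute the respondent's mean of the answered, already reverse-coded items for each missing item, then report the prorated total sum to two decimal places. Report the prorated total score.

Reverse-coded (on a 1–5 scale, reversed = 6 − raw):
  item 8: 6 − 5 = 1
Completed scored items (7 of 8): 5, 1, 4, 5, 5, 1, 1; sum = 22.
Person mean = 22 / 7 ≈ 3.1429
Prorated total = (22 / 7) × 8 = 25.14 (to 2 dp)

25.14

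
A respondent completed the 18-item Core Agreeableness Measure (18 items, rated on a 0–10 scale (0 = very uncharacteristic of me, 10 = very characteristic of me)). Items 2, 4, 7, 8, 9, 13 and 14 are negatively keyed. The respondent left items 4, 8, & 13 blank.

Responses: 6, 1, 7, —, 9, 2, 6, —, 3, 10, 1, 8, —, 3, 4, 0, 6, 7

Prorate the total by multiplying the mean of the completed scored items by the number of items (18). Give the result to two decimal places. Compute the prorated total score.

104.40

Reverse-coded (reversed = (0+10) − raw = 10 − raw):
  item 2: 10 − 1 = 9
  item 7: 10 − 6 = 4
  item 9: 10 − 3 = 7
  item 14: 10 − 3 = 7
Completed scored items (15 of 18): 6, 9, 7, 9, 2, 4, 7, 10, 1, 8, 7, 4, 0, 6, 7; sum = 87.
Person mean = 87 / 15 ≈ 5.8000
Prorated total = (87 / 15) × 18 = 104.40 (to 2 dp)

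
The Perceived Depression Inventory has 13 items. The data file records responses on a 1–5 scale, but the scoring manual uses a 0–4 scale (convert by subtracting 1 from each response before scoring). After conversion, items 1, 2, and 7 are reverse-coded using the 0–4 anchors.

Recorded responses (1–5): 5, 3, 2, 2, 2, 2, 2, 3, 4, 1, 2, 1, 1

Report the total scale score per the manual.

15

Convert to 0–4: 4, 2, 1, 1, 1, 1, 1, 2, 3, 0, 1, 0, 0
Reverse-coded (reverse-coded value = 4 − response):
  item 1: 4 − 4 = 0
  item 2: 4 − 2 = 2
  item 7: 4 − 1 = 3
Scored: 0, 2, 1, 1, 1, 1, 3, 2, 3, 0, 1, 0, 0
Total = 15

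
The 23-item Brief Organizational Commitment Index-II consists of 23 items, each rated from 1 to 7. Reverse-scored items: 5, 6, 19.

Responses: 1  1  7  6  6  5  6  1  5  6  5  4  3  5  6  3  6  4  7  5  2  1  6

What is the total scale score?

89

Reverse-scored items use 8 − raw:
  item 5: 8 − 6 = 2
  item 6: 8 − 5 = 3
  item 19: 8 − 7 = 1
Scored items: 1, 1, 7, 6, 2, 3, 6, 1, 5, 6, 5, 4, 3, 5, 6, 3, 6, 4, 1, 5, 2, 1, 6
Total = 1 + 1 + 7 + 6 + 2 + 3 + 6 + 1 + 5 + 6 + 5 + 4 + 3 + 5 + 6 + 3 + 6 + 4 + 1 + 5 + 2 + 1 + 6 = 89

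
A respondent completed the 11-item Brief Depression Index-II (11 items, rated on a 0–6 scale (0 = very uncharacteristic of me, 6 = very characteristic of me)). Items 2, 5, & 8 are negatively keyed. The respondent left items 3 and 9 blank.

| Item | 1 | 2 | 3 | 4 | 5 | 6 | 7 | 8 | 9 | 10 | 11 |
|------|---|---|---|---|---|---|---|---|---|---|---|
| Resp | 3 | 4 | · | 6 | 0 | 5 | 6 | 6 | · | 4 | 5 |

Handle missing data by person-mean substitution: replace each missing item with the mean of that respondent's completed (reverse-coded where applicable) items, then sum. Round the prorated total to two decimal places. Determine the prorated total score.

45.22

Reverse-coded (reverse-coded value = 6 − response):
  item 2: 6 − 4 = 2
  item 5: 6 − 0 = 6
  item 8: 6 − 6 = 0
Completed scored items (9 of 11): 3, 2, 6, 6, 5, 6, 0, 4, 5; sum = 37.
Person mean = 37 / 9 ≈ 4.1111
Prorated total = (37 / 9) × 11 = 45.22 (to 2 dp)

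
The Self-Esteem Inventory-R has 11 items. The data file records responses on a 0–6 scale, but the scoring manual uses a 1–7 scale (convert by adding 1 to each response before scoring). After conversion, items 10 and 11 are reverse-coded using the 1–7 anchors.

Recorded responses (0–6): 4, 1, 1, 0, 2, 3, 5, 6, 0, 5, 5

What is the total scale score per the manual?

35

Convert to 1–7: 5, 2, 2, 1, 3, 4, 6, 7, 1, 6, 6
Reverse-coded (reversed = (1+7) − raw = 8 − raw):
  item 10: 8 − 6 = 2
  item 11: 8 − 6 = 2
Scored: 5, 2, 2, 1, 3, 4, 6, 7, 1, 2, 2
Total = 35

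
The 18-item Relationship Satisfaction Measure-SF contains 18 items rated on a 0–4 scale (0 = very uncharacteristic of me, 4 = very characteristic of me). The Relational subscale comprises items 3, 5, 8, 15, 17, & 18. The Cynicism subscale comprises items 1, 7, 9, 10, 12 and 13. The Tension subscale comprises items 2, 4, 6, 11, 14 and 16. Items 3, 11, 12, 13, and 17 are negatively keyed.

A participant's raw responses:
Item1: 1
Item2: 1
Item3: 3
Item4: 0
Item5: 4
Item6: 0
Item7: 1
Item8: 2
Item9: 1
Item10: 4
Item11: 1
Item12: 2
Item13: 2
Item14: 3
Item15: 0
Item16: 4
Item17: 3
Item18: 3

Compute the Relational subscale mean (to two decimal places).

1.83

Relational items: 3, 5, 8, 15, 17, 18.
Of these, items 3 & 17 are negatively keyed; reverse-coded value = 4 − response.
  item 3: 4 − 3 = 1
  item 5: 4
  item 8: 2
  item 15: 0
  item 17: 4 − 3 = 1
  item 18: 3
Sum = 1 + 4 + 2 + 0 + 1 + 3 = 11
Mean = 11 / 6 = 1.83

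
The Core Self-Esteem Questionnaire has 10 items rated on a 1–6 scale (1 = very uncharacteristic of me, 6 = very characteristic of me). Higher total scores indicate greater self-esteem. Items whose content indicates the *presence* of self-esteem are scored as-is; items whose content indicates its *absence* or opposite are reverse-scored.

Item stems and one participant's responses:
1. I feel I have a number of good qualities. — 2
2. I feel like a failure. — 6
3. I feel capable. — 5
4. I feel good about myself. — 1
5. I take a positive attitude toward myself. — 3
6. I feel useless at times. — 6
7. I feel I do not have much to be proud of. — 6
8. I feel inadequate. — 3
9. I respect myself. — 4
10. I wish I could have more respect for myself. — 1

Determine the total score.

28

Items 2, 6, 7, 8, 10 describe the absence/opposite of self-esteem → reverse-score.
reversed = (1+6) − raw = 7 − raw.
  item 1: 2
  item 2: 7 − 6 = 1
  item 3: 5
  item 4: 1
  item 5: 3
  item 6: 7 − 6 = 1
  item 7: 7 − 6 = 1
  item 8: 7 − 3 = 4
  item 9: 4
  item 10: 7 − 1 = 6
Total = 2 + 1 + 5 + 1 + 3 + 1 + 1 + 4 + 4 + 6 = 28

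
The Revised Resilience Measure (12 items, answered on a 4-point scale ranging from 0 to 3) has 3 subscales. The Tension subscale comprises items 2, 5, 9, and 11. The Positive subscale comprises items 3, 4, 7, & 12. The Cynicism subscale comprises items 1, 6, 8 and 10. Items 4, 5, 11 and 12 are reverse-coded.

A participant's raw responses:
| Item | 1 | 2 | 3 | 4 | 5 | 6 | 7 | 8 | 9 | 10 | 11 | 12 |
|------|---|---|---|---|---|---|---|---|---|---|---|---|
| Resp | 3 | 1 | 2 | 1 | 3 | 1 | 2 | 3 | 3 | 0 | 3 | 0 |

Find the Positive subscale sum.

Positive items: 3, 4, 7, 12.
Of these, items 4 & 12 are reverse-coded; on a 0–3 scale, reversed = 3 − raw.
  item 3: 2
  item 4: 3 − 1 = 2
  item 7: 2
  item 12: 3 − 0 = 3
Sum = 2 + 2 + 2 + 3 = 9

9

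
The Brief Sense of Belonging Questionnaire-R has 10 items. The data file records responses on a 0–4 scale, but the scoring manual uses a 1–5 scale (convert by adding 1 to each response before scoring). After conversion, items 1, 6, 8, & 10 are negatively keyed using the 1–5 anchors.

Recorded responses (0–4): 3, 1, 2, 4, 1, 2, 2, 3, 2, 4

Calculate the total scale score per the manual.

Convert to 1–5: 4, 2, 3, 5, 2, 3, 3, 4, 3, 5
Reverse-coded (reversed = (1+5) − raw = 6 − raw):
  item 1: 6 − 4 = 2
  item 6: 6 − 3 = 3
  item 8: 6 − 4 = 2
  item 10: 6 − 5 = 1
Scored: 2, 2, 3, 5, 2, 3, 3, 2, 3, 1
Total = 26

26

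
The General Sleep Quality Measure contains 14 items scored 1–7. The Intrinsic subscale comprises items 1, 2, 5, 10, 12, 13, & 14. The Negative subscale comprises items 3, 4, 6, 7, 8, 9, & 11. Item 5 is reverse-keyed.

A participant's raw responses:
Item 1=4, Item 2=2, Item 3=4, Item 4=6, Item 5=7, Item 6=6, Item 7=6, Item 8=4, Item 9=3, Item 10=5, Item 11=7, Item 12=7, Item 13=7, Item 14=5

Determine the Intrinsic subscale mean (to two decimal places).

4.43

Intrinsic items: 1, 2, 5, 10, 12, 13, 14.
Of these, item 5 is reverse-keyed; reversed = (1+7) − raw = 8 − raw.
  item 1: 4
  item 2: 2
  item 5: 8 − 7 = 1
  item 10: 5
  item 12: 7
  item 13: 7
  item 14: 5
Sum = 4 + 2 + 1 + 5 + 7 + 7 + 5 = 31
Mean = 31 / 7 = 4.43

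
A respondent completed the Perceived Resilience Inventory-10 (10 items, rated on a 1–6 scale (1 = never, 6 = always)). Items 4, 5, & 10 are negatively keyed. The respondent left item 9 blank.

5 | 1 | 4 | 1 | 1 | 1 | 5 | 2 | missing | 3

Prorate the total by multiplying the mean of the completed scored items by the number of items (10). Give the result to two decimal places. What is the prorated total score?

Reverse-coded (on a 1–6 scale, reversed = 7 − raw):
  item 4: 7 − 1 = 6
  item 5: 7 − 1 = 6
  item 10: 7 − 3 = 4
Completed scored items (9 of 10): 5, 1, 4, 6, 6, 1, 5, 2, 4; sum = 34.
Person mean = 34 / 9 ≈ 3.7778
Prorated total = (34 / 9) × 10 = 37.78 (to 2 dp)

37.78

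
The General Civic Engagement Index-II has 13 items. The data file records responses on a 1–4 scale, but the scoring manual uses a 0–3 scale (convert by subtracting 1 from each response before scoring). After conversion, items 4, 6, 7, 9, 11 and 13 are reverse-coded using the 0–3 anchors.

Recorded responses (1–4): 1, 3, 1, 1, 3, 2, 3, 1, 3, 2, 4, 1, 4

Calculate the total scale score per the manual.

Convert to 0–3: 0, 2, 0, 0, 2, 1, 2, 0, 2, 1, 3, 0, 3
Reverse-coded (reversed = (0+3) − raw = 3 − raw):
  item 4: 3 − 0 = 3
  item 6: 3 − 1 = 2
  item 7: 3 − 2 = 1
  item 9: 3 − 2 = 1
  item 11: 3 − 3 = 0
  item 13: 3 − 3 = 0
Scored: 0, 2, 0, 3, 2, 2, 1, 0, 1, 1, 0, 0, 0
Total = 12

12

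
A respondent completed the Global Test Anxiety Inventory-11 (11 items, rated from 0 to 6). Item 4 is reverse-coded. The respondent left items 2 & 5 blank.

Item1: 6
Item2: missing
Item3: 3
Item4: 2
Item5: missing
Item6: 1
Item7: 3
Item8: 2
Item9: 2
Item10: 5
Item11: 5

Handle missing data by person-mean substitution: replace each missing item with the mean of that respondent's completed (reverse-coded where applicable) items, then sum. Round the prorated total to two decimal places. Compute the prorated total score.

Reverse-coded (reverse-coded value = 6 − response):
  item 4: 6 − 2 = 4
Completed scored items (9 of 11): 6, 3, 4, 1, 3, 2, 2, 5, 5; sum = 31.
Person mean = 31 / 9 ≈ 3.4444
Prorated total = (31 / 9) × 11 = 37.89 (to 2 dp)

37.89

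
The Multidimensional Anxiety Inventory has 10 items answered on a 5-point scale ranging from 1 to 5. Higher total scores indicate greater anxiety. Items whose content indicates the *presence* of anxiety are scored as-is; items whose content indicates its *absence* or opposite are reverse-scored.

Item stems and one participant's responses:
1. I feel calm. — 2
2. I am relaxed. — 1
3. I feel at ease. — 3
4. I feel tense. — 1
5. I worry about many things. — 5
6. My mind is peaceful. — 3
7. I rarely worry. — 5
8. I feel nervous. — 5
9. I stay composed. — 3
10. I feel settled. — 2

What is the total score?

34

Items 1, 2, 3, 6, 7, 9, 10 describe the absence/opposite of anxiety → reverse-score.
reverse-coded value = 6 − response.
  item 1: 6 − 2 = 4
  item 2: 6 − 1 = 5
  item 3: 6 − 3 = 3
  item 4: 1
  item 5: 5
  item 6: 6 − 3 = 3
  item 7: 6 − 5 = 1
  item 8: 5
  item 9: 6 − 3 = 3
  item 10: 6 − 2 = 4
Total = 4 + 5 + 3 + 1 + 5 + 3 + 1 + 5 + 3 + 4 = 34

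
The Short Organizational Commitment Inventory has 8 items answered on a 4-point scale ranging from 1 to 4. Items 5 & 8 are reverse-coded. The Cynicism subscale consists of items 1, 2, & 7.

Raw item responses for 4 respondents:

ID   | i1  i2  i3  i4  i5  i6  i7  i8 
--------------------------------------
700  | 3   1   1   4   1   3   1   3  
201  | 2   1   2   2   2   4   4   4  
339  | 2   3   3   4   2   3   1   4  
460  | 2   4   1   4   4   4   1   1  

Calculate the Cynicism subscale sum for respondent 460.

7

Respondent 460 raw: 2, 4, 1, 4, 4, 4, 1, 1.
Cynicism items: 1, 2, 7.
Reverse-coded (reverse-coded value = 5 − response):
  item 1: 2
  item 2: 4
  item 7: 1
Sum = 2 + 4 + 1 = 7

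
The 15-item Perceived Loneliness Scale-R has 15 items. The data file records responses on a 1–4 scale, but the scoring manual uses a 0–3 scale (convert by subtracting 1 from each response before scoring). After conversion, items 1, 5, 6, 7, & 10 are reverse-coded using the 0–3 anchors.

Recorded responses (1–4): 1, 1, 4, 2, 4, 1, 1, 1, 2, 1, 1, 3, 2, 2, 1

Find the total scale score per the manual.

21

Convert to 0–3: 0, 0, 3, 1, 3, 0, 0, 0, 1, 0, 0, 2, 1, 1, 0
Reverse-coded (reversed = (0+3) − raw = 3 − raw):
  item 1: 3 − 0 = 3
  item 5: 3 − 3 = 0
  item 6: 3 − 0 = 3
  item 7: 3 − 0 = 3
  item 10: 3 − 0 = 3
Scored: 3, 0, 3, 1, 0, 3, 3, 0, 1, 3, 0, 2, 1, 1, 0
Total = 21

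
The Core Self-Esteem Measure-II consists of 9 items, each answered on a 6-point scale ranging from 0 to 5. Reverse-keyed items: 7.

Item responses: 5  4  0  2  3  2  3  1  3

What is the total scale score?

22

Apply reverse scoring (reversed = (0+5) − raw = 5 − raw):
  item 7: 5 − 3 = 2
After reverse-coding: 5, 4, 0, 2, 3, 2, 2, 1, 3
Total = 5 + 4 + 0 + 2 + 3 + 2 + 2 + 1 + 3 = 22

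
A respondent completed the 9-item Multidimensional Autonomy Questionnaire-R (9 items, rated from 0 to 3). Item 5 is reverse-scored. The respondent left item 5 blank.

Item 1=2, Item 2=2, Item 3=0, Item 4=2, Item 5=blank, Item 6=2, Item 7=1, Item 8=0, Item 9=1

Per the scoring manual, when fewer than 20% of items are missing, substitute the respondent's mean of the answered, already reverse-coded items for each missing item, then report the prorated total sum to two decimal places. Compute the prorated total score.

11.25

Reverse-coded (on a 0–3 scale, reversed = 3 − raw):
Completed scored items (8 of 9): 2, 2, 0, 2, 2, 1, 0, 1; sum = 10.
Person mean = 10 / 8 ≈ 1.2500
Prorated total = (10 / 8) × 9 = 11.25 (to 2 dp)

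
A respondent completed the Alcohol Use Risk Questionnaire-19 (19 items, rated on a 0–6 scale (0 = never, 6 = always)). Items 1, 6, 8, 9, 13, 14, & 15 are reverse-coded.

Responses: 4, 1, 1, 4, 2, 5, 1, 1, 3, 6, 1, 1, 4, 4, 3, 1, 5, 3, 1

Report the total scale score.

Reverse-coded items use 6 − raw:
  item 1: 6 − 4 = 2
  item 6: 6 − 5 = 1
  item 8: 6 − 1 = 5
  item 9: 6 − 3 = 3
  item 13: 6 − 4 = 2
  item 14: 6 − 4 = 2
  item 15: 6 − 3 = 3
Scored items: 2, 1, 1, 4, 2, 1, 1, 5, 3, 6, 1, 1, 2, 2, 3, 1, 5, 3, 1
Total = 2 + 1 + 1 + 4 + 2 + 1 + 1 + 5 + 3 + 6 + 1 + 1 + 2 + 2 + 3 + 1 + 5 + 3 + 1 = 45

45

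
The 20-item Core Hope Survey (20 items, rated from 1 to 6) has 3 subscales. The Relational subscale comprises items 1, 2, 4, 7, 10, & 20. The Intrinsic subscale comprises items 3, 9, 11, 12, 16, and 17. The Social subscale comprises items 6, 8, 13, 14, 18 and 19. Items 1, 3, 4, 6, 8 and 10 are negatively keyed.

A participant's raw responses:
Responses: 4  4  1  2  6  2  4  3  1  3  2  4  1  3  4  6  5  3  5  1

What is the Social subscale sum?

Social items: 6, 8, 13, 14, 18, 19.
Of these, items 6 & 8 are negatively keyed; on a 1–6 scale, reversed = 7 − raw.
  item 6: 7 − 2 = 5
  item 8: 7 − 3 = 4
  item 13: 1
  item 14: 3
  item 18: 3
  item 19: 5
Sum = 5 + 4 + 1 + 3 + 3 + 5 = 21

21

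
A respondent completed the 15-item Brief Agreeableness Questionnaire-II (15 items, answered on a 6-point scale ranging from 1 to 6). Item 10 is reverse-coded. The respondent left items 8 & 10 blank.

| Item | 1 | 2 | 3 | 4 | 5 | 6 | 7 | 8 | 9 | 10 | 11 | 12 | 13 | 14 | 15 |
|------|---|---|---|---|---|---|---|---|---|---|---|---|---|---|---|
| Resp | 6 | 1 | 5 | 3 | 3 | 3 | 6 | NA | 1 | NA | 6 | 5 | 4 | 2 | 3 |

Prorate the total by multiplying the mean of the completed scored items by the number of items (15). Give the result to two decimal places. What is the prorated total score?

Reverse-coded (reverse-coded value = 7 − response):
Completed scored items (13 of 15): 6, 1, 5, 3, 3, 3, 6, 1, 6, 5, 4, 2, 3; sum = 48.
Person mean = 48 / 13 ≈ 3.6923
Prorated total = (48 / 13) × 15 = 55.38 (to 2 dp)

55.38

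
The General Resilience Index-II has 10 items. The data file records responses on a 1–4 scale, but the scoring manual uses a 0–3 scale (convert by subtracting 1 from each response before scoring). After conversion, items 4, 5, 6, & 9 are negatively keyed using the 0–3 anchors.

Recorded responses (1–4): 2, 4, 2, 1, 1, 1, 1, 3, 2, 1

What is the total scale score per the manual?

Convert to 0–3: 1, 3, 1, 0, 0, 0, 0, 2, 1, 0
Reverse-coded (reversed = (0+3) − raw = 3 − raw):
  item 4: 3 − 0 = 3
  item 5: 3 − 0 = 3
  item 6: 3 − 0 = 3
  item 9: 3 − 1 = 2
Scored: 1, 3, 1, 3, 3, 3, 0, 2, 2, 0
Total = 18

18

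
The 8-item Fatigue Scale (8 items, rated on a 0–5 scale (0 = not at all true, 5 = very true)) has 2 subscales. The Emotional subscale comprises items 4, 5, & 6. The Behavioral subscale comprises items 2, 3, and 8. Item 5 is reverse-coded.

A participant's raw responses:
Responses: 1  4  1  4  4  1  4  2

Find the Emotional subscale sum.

6

Emotional items: 4, 5, 6.
Of these, item 5 is reverse-coded; reversed = (0+5) − raw = 5 − raw.
  item 4: 4
  item 5: 5 − 4 = 1
  item 6: 1
Sum = 4 + 1 + 1 = 6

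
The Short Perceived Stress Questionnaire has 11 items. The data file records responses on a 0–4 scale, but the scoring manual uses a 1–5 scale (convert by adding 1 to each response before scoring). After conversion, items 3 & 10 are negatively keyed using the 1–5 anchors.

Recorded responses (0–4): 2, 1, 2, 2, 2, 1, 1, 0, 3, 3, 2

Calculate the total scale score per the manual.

28

Convert to 1–5: 3, 2, 3, 3, 3, 2, 2, 1, 4, 4, 3
Reverse-coded (reversed = (1+5) − raw = 6 − raw):
  item 3: 6 − 3 = 3
  item 10: 6 − 4 = 2
Scored: 3, 2, 3, 3, 3, 2, 2, 1, 4, 2, 3
Total = 28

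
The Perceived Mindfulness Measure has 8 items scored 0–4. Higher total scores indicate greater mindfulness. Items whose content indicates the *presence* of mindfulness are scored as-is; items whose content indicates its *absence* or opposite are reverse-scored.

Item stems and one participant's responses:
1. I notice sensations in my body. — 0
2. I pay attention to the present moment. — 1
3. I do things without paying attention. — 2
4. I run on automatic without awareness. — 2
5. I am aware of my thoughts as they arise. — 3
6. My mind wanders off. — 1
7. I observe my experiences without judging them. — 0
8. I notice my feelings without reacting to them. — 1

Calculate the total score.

12

Items 3, 4, 6 describe the absence/opposite of mindfulness → reverse-score.
on a 0–4 scale, reversed = 4 − raw.
  item 1: 0
  item 2: 1
  item 3: 4 − 2 = 2
  item 4: 4 − 2 = 2
  item 5: 3
  item 6: 4 − 1 = 3
  item 7: 0
  item 8: 1
Total = 0 + 1 + 2 + 2 + 3 + 3 + 0 + 1 = 12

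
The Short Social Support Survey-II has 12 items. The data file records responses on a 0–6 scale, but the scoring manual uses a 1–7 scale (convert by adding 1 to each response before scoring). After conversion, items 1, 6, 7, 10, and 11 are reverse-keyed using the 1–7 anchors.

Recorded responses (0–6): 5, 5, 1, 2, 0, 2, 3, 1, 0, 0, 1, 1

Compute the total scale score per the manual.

Convert to 1–7: 6, 6, 2, 3, 1, 3, 4, 2, 1, 1, 2, 2
Reverse-coded (reverse-coded value = 8 − response):
  item 1: 8 − 6 = 2
  item 6: 8 − 3 = 5
  item 7: 8 − 4 = 4
  item 10: 8 − 1 = 7
  item 11: 8 − 2 = 6
Scored: 2, 6, 2, 3, 1, 5, 4, 2, 1, 7, 6, 2
Total = 41

41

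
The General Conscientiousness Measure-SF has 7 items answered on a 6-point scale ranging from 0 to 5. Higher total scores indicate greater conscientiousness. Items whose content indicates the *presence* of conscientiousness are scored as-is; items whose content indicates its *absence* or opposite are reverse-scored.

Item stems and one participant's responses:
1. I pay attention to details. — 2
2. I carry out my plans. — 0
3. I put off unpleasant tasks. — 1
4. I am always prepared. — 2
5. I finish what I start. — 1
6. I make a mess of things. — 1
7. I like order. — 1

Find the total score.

14

Items 3, 6 describe the absence/opposite of conscientiousness → reverse-score.
on a 0–5 scale, reversed = 5 − raw.
  item 1: 2
  item 2: 0
  item 3: 5 − 1 = 4
  item 4: 2
  item 5: 1
  item 6: 5 − 1 = 4
  item 7: 1
Total = 2 + 0 + 4 + 2 + 1 + 4 + 1 = 14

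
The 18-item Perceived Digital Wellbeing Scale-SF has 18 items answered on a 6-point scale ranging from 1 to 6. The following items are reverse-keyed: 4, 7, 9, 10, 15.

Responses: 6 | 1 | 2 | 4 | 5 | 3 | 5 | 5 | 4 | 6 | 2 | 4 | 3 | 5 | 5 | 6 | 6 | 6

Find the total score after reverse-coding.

Raw sum = 78. Reverse-keyed items: 4, 7, 9, 10, 15; their raw sum = 24.
Each reversal replaces raw with 7 − raw, changing the total by 7 − 2·raw per item.
Total = 78 + 5·7 − 2·24 = 78 + 35 − 48 = 65

65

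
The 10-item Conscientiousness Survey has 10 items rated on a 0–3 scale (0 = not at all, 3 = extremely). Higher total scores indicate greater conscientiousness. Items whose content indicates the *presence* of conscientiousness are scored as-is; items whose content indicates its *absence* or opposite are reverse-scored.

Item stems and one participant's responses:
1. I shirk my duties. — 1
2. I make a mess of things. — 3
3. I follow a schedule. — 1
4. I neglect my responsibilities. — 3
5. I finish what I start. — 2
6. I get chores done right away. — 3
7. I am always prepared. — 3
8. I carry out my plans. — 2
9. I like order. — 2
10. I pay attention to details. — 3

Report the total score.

18

Items 1, 2, 4 describe the absence/opposite of conscientiousness → reverse-score.
reversed = (0+3) − raw = 3 − raw.
  item 1: 3 − 1 = 2
  item 2: 3 − 3 = 0
  item 3: 1
  item 4: 3 − 3 = 0
  item 5: 2
  item 6: 3
  item 7: 3
  item 8: 2
  item 9: 2
  item 10: 3
Total = 2 + 0 + 1 + 0 + 2 + 3 + 3 + 2 + 2 + 3 = 18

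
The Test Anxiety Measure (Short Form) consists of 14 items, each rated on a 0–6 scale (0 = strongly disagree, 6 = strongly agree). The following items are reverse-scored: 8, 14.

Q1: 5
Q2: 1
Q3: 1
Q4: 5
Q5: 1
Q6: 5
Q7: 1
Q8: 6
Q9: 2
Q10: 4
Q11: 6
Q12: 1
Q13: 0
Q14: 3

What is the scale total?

Raw sum = 41. Reverse-scored items: 8, 14; their raw sum = 9.
Each reversal replaces raw with 6 − raw, changing the total by 6 − 2·raw per item.
Total = 41 + 2·6 − 2·9 = 41 + 12 − 18 = 35

35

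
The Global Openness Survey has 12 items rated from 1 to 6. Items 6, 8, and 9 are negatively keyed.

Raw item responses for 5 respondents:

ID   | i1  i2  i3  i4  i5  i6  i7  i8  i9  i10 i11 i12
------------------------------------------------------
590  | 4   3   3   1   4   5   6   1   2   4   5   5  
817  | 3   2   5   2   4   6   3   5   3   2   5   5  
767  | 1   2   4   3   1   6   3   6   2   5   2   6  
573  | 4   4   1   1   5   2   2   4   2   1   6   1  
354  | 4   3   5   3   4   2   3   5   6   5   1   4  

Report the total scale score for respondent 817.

38

Respondent 817 raw: 3, 2, 5, 2, 4, 6, 3, 5, 3, 2, 5, 5.
Reverse-coded (reverse-coded value = 7 − response):
  item 1: 3
  item 2: 2
  item 3: 5
  item 4: 2
  item 5: 4
  item 6: 7 − 6 = 1
  item 7: 3
  item 8: 7 − 5 = 2
  item 9: 7 − 3 = 4
  item 10: 2
  item 11: 5
  item 12: 5
Sum = 3 + 2 + 5 + 2 + 4 + 1 + 3 + 2 + 4 + 2 + 5 + 5 = 38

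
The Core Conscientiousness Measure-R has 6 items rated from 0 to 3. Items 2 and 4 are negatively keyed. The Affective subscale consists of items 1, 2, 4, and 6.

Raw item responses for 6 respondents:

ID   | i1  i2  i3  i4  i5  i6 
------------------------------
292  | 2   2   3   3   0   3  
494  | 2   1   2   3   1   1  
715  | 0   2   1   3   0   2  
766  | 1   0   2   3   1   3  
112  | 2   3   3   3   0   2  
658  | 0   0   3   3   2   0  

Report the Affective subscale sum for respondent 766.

Respondent 766 raw: 1, 0, 2, 3, 1, 3.
Affective items: 1, 2, 4, 6.
Reverse-coded (on a 0–3 scale, reversed = 3 − raw):
  item 1: 1
  item 2: 3 − 0 = 3
  item 4: 3 − 3 = 0
  item 6: 3
Sum = 1 + 3 + 0 + 3 = 7

7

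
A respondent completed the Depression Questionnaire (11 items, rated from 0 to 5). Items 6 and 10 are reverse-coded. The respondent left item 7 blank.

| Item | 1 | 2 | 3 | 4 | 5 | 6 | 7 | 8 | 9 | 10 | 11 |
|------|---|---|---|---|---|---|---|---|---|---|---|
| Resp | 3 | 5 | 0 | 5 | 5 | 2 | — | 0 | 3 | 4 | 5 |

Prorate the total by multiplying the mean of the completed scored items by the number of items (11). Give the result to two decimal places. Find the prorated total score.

Reverse-coded (reversed = (0+5) − raw = 5 − raw):
  item 6: 5 − 2 = 3
  item 10: 5 − 4 = 1
Completed scored items (10 of 11): 3, 5, 0, 5, 5, 3, 0, 3, 1, 5; sum = 30.
Person mean = 30 / 10 ≈ 3.0000
Prorated total = (30 / 10) × 11 = 33.00 (to 2 dp)

33.00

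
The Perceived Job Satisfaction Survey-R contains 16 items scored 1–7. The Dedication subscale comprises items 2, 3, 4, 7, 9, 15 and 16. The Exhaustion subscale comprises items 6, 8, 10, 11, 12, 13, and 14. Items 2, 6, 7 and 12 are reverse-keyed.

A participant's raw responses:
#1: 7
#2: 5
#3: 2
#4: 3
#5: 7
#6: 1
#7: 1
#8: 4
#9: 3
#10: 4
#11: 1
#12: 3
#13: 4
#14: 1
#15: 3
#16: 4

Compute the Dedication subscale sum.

Dedication items: 2, 3, 4, 7, 9, 15, 16.
Of these, items 2 & 7 are reverse-keyed; reverse-coded value = 8 − response.
  item 2: 8 − 5 = 3
  item 3: 2
  item 4: 3
  item 7: 8 − 1 = 7
  item 9: 3
  item 15: 3
  item 16: 4
Sum = 3 + 2 + 3 + 7 + 3 + 3 + 4 = 25

25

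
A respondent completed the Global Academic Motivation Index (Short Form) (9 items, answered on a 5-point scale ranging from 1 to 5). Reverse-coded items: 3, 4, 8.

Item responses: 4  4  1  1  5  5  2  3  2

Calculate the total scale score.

35

Reverse-coded items use 6 − raw:
  item 3: 6 − 1 = 5
  item 4: 6 − 1 = 5
  item 8: 6 − 3 = 3
Scored responses: 4, 4, 5, 5, 5, 5, 2, 3, 2
Total = 4 + 4 + 5 + 5 + 5 + 5 + 2 + 3 + 2 = 35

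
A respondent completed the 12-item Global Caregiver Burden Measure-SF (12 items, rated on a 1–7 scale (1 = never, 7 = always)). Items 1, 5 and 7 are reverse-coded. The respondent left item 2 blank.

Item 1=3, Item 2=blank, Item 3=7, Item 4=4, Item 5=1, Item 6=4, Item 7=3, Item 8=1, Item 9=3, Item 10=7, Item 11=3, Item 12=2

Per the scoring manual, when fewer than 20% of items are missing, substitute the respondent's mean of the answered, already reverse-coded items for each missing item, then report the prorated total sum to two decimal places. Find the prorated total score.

Reverse-coded (reverse-coded value = 8 − response):
  item 1: 8 − 3 = 5
  item 5: 8 − 1 = 7
  item 7: 8 − 3 = 5
Completed scored items (11 of 12): 5, 7, 4, 7, 4, 5, 1, 3, 7, 3, 2; sum = 48.
Person mean = 48 / 11 ≈ 4.3636
Prorated total = (48 / 11) × 12 = 52.36 (to 2 dp)

52.36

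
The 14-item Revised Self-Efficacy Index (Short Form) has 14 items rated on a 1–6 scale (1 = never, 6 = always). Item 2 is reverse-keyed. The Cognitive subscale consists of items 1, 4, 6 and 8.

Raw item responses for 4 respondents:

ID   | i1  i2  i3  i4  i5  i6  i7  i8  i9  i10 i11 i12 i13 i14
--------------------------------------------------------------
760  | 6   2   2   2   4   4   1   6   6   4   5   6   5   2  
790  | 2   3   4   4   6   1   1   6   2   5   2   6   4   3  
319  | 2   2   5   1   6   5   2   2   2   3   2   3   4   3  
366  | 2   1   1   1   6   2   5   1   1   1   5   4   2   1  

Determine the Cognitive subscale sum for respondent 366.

6

Respondent 366 raw: 2, 1, 1, 1, 6, 2, 5, 1, 1, 1, 5, 4, 2, 1.
Cognitive items: 1, 4, 6, 8.
Reverse-coded (on a 1–6 scale, reversed = 7 − raw):
  item 1: 2
  item 4: 1
  item 6: 2
  item 8: 1
Sum = 2 + 1 + 2 + 1 = 6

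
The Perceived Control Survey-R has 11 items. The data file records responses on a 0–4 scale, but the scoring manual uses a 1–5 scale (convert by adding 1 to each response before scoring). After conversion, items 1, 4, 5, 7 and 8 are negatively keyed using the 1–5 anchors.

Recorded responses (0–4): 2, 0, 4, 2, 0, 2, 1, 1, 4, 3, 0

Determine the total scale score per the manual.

38

Convert to 1–5: 3, 1, 5, 3, 1, 3, 2, 2, 5, 4, 1
Reverse-coded (on a 1–5 scale, reversed = 6 − raw):
  item 1: 6 − 3 = 3
  item 4: 6 − 3 = 3
  item 5: 6 − 1 = 5
  item 7: 6 − 2 = 4
  item 8: 6 − 2 = 4
Scored: 3, 1, 5, 3, 5, 3, 4, 4, 5, 4, 1
Total = 38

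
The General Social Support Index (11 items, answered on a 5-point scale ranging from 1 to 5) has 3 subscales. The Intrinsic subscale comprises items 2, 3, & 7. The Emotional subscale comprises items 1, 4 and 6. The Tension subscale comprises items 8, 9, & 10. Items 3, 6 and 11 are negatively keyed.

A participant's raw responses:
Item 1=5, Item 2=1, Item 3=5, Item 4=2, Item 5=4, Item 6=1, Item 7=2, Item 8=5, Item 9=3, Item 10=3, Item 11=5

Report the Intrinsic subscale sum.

4

Intrinsic items: 2, 3, 7.
Of these, item 3 is negatively keyed; reverse-coded value = 6 − response.
  item 2: 1
  item 3: 6 − 5 = 1
  item 7: 2
Sum = 1 + 1 + 2 = 4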